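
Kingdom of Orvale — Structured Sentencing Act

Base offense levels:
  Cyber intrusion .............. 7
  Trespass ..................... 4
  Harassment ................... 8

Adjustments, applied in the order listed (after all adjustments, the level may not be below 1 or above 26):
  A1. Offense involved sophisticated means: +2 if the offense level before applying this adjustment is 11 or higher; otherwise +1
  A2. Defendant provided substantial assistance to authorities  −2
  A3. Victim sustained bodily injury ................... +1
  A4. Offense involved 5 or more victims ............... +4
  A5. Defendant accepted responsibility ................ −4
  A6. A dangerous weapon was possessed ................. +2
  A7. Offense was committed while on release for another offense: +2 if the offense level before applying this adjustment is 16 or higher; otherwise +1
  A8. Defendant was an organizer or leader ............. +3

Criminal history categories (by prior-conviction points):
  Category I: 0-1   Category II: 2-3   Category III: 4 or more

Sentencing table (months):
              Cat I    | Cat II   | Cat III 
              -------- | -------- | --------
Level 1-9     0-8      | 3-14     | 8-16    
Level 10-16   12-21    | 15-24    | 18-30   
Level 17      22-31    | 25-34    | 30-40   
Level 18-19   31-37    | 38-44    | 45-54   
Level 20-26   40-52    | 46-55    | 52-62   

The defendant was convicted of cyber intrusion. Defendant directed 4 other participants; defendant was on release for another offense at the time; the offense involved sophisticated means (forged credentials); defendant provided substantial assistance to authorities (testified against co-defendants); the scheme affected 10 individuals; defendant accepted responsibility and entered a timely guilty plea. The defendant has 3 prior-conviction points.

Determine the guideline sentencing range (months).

Base offense level for cyber intrusion: 7.
A1 applies (level before this adjustment is 7 < 11, so +1): 7 + 1 = 8.
A2 applies: 8 − 2 = 6.
A3 does not apply.
A4 applies: 6 + 4 = 10.
A5 applies: 10 − 4 = 6.
A7 applies (level before this adjustment is 6 < 16, so +1): 6 + 1 = 7.
A8 applies: 7 + 3 = 10.
Final offense level: 10.
Criminal history: 3 prior points → Category II (2-3).
Level 10 falls in the 10-16 band.
Grid: Level 10-16 × Category II = 15-24 months.

15-24 months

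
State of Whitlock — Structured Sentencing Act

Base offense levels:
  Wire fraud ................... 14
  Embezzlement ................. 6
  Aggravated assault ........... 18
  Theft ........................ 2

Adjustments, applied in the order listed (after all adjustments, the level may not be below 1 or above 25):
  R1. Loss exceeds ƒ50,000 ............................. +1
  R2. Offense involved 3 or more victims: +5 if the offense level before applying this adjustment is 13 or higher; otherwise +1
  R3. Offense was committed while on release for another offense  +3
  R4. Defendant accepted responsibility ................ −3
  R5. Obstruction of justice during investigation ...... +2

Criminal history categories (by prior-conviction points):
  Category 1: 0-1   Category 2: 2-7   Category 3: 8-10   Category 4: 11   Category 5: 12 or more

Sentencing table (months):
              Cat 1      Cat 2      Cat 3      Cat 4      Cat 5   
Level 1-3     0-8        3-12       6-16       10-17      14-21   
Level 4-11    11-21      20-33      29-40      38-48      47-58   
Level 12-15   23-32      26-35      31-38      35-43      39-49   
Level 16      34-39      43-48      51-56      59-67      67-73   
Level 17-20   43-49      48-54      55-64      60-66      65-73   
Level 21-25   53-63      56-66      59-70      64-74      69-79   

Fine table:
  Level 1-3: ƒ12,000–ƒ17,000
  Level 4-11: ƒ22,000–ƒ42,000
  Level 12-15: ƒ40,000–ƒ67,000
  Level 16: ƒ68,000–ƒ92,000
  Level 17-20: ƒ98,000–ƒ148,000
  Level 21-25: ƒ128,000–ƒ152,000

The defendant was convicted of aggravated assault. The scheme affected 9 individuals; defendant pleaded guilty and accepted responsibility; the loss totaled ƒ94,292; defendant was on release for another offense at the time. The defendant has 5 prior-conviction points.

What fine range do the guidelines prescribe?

Base offense level for aggravated assault: 18.
R1 applies: 18 + 1 = 19.
R2 applies (level before this adjustment is 19 ≥ 13, so +5): 19 + 5 = 24.
R3 applies: 24 + 3 = 27.
R4 applies: 27 − 3 = 24.
Final offense level: 24.
Level 24 falls in the 21-25 band.
Fine table: Level 21-25 → ƒ128,000–ƒ152,000.

ƒ128,000–ƒ152,000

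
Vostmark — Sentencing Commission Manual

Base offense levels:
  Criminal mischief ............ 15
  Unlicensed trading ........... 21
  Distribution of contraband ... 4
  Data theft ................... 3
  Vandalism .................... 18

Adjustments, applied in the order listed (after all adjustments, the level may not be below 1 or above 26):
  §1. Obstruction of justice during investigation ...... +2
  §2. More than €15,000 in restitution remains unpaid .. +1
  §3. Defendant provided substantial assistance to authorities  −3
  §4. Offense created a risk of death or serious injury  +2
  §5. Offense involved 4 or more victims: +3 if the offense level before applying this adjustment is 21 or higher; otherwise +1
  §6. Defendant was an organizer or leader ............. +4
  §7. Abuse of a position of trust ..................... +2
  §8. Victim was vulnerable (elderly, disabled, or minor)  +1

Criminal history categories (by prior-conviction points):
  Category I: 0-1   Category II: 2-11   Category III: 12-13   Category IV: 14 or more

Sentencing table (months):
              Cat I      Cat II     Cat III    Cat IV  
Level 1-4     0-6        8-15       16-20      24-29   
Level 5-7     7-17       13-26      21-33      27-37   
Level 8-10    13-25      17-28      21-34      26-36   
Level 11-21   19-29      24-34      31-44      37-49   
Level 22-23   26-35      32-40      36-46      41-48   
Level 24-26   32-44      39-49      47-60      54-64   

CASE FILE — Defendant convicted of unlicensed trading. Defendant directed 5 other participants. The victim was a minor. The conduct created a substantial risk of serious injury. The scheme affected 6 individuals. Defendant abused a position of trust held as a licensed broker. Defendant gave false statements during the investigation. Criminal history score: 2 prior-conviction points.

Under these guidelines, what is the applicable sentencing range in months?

39-49 months

Base offense level for unlicensed trading: 21.
§1 applies: 21 + 2 = 23.
§4 applies: 23 + 2 = 25.
§5 applies (level before this adjustment is 25 ≥ 21, so +3): 25 + 3 = 28.
§6 applies: 28 + 4 = 32.
§7 applies: 32 + 2 = 34.
§8 applies: 34 + 1 = 35.
Level 35 exceeds the maximum of 26; capped at 26.
Final offense level: 26.
Criminal history: 2 prior points → Category II (2-11).
Level 26 falls in the 24-26 band.
Grid: Level 24-26 × Category II = 39-49 months.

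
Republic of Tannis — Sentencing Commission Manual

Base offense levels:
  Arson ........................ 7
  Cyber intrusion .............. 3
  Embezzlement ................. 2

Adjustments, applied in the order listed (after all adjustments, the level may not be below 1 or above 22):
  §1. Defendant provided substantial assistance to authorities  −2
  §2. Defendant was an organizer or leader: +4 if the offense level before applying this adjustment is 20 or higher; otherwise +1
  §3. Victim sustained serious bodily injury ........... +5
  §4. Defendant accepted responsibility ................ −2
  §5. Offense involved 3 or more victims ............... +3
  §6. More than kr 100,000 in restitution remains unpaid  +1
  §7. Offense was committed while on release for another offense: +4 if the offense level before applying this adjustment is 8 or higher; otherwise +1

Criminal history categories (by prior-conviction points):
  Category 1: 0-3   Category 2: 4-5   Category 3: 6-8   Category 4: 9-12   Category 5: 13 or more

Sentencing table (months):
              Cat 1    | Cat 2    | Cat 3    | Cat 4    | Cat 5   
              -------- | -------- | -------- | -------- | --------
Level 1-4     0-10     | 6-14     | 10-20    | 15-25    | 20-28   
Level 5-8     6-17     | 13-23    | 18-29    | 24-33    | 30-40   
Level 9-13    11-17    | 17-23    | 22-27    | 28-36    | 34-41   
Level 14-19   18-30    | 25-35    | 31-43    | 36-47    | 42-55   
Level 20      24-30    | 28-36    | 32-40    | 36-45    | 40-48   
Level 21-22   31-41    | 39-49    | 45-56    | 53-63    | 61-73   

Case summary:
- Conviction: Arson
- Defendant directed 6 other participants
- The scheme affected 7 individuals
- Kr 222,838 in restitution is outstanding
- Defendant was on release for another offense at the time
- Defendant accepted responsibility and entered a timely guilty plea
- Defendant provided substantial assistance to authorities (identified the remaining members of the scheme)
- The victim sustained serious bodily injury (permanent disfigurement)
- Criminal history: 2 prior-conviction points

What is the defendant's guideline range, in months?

18-30 months

Base offense level for arson: 7.
§1 applies: 7 − 2 = 5.
§2 applies (level before this adjustment is 5 < 20, so +1): 5 + 1 = 6.
§3 applies: 6 + 5 = 11.
§4 applies: 11 − 2 = 9.
§5 applies: 9 + 3 = 12.
§6 applies: 12 + 1 = 13.
§7 applies (level before this adjustment is 13 ≥ 8, so +4): 13 + 4 = 17.
Final offense level: 17.
Criminal history: 2 prior points → Category 1 (0-3).
Level 17 falls in the 14-19 band.
Grid: Level 14-19 × Category 1 = 18-30 months.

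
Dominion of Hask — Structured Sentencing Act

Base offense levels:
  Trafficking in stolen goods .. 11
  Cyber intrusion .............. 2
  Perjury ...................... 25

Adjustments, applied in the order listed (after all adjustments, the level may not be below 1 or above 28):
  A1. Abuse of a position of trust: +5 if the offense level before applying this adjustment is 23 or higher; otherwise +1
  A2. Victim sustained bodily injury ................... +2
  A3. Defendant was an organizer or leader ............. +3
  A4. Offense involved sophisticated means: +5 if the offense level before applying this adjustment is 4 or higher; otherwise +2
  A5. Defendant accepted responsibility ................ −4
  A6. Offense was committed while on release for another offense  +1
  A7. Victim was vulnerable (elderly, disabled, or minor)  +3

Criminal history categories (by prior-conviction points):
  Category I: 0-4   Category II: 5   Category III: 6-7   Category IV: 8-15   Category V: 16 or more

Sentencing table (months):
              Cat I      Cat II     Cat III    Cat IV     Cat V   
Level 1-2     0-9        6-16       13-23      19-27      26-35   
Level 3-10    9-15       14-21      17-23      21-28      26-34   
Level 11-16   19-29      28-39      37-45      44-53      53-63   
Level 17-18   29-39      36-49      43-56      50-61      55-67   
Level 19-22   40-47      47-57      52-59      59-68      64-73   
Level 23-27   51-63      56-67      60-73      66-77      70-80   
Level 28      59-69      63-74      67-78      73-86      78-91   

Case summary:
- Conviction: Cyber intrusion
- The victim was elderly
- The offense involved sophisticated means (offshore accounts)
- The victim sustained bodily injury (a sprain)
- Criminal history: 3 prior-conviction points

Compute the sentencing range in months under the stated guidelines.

19-29 months

Base offense level for cyber intrusion: 2.
A1 does not apply.
A2 applies: 2 + 2 = 4.
A4 applies (level before this adjustment is 4 ≥ 4, so +5): 4 + 5 = 9.
A6 does not apply.
A7 applies: 9 + 3 = 12.
Final offense level: 12.
Criminal history: 3 prior points → Category I (0-4).
Level 12 falls in the 11-16 band.
Grid: Level 11-16 × Category I = 19-29 months.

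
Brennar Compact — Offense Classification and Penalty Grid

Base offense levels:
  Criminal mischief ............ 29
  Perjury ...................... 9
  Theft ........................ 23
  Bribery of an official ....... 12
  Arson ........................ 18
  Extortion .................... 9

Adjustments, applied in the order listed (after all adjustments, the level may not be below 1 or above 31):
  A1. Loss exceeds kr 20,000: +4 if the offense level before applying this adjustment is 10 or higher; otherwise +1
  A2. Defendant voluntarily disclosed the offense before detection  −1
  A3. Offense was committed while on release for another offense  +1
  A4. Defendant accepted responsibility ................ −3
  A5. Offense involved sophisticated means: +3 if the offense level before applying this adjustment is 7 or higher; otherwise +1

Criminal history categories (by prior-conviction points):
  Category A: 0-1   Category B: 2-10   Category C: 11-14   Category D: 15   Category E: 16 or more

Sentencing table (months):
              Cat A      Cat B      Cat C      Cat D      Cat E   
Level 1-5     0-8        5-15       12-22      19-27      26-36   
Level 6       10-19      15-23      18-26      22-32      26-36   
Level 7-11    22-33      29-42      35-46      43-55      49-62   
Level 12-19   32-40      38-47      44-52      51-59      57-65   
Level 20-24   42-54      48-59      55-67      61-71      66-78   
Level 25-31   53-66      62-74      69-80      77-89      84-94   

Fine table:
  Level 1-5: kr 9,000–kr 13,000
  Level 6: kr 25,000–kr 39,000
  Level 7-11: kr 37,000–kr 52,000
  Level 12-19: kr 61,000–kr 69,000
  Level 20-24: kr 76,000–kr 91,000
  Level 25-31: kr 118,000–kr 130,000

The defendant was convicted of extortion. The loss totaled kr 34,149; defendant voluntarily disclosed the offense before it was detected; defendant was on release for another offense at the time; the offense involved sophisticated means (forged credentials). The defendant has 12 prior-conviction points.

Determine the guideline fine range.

Base offense level for extortion: 9.
A1 applies (level before this adjustment is 9 < 10, so +1): 9 + 1 = 10.
A2 applies: 10 − 1 = 9.
A3 applies: 9 + 1 = 10.
A4 does not apply.
A5 applies (level before this adjustment is 10 ≥ 7, so +3): 10 + 3 = 13.
Final offense level: 13.
Level 13 falls in the 12-19 band.
Fine table: Level 12-19 → kr 61,000–kr 69,000.

kr 61,000–kr 69,000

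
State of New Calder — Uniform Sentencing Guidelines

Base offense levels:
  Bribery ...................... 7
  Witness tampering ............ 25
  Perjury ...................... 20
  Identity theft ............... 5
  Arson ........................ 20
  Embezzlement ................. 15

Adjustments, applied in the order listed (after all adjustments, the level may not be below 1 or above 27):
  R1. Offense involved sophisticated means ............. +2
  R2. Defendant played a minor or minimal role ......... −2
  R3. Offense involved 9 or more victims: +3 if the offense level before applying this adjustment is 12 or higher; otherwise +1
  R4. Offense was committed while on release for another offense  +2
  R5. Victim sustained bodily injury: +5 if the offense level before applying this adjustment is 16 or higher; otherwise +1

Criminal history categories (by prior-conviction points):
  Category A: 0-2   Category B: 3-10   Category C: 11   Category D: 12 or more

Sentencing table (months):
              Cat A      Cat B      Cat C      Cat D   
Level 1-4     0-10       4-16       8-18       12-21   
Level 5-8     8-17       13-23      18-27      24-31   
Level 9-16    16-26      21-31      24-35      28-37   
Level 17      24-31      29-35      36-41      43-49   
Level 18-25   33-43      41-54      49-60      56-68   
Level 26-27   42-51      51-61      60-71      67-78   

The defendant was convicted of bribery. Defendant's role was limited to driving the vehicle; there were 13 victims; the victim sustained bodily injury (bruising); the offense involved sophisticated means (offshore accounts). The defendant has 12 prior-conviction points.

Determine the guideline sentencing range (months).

Base offense level for bribery: 7.
R1 applies: 7 + 2 = 9.
R2 applies: 9 − 2 = 7.
R3 applies (level before this adjustment is 7 < 12, so +1): 7 + 1 = 8.
R5 applies (level before this adjustment is 8 < 16, so +1): 8 + 1 = 9.
Final offense level: 9.
Criminal history: 12 prior points → Category D (12+).
Level 9 falls in the 9-16 band.
Grid: Level 9-16 × Category D = 28-37 months.

28-37 months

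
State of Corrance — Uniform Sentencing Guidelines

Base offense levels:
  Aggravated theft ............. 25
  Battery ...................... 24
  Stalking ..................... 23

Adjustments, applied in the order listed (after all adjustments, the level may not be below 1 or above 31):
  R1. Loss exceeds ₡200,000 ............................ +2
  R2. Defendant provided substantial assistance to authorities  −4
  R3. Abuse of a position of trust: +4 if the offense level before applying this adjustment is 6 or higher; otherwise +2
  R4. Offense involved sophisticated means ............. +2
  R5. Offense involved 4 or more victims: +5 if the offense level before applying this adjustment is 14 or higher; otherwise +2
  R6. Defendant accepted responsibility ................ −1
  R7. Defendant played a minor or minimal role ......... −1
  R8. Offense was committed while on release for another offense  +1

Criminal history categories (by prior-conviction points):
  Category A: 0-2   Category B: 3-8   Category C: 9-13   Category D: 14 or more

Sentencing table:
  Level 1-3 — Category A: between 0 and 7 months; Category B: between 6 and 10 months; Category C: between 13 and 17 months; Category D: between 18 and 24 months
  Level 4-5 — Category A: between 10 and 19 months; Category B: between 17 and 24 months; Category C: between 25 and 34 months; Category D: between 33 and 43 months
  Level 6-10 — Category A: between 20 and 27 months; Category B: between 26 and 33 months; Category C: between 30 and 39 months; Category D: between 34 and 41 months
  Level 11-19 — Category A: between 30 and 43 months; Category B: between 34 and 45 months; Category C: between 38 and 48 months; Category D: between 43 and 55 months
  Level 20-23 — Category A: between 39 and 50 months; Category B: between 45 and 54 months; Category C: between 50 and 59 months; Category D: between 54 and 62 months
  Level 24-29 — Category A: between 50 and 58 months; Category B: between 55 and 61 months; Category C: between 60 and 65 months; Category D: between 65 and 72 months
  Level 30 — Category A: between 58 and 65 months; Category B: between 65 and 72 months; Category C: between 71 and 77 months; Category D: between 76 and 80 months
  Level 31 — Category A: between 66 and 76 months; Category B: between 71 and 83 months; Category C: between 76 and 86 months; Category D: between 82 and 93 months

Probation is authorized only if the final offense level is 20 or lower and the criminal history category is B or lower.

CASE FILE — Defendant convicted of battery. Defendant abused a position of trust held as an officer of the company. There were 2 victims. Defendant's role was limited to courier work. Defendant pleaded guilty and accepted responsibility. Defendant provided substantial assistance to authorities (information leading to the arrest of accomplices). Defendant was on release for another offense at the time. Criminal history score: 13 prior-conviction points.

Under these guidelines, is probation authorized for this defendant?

No

Base offense level for battery: 24.
R1 does not apply.
R2 applies: 24 − 4 = 20.
R3 applies (level before this adjustment is 20 ≥ 6, so +4): 20 + 4 = 24.
R5 does not apply.
R6 applies: 24 − 1 = 23.
R7 applies: 23 − 1 = 22.
R8 applies: 22 + 1 = 23.
Final offense level: 23.
Criminal history: 13 prior points → Category C (9-13).
Level 23 falls in the 20-23 band.
Grid: Level 20-23 × Category C = 50-59 months.
Probation check: level 23 > 20 and category C > B → not eligible.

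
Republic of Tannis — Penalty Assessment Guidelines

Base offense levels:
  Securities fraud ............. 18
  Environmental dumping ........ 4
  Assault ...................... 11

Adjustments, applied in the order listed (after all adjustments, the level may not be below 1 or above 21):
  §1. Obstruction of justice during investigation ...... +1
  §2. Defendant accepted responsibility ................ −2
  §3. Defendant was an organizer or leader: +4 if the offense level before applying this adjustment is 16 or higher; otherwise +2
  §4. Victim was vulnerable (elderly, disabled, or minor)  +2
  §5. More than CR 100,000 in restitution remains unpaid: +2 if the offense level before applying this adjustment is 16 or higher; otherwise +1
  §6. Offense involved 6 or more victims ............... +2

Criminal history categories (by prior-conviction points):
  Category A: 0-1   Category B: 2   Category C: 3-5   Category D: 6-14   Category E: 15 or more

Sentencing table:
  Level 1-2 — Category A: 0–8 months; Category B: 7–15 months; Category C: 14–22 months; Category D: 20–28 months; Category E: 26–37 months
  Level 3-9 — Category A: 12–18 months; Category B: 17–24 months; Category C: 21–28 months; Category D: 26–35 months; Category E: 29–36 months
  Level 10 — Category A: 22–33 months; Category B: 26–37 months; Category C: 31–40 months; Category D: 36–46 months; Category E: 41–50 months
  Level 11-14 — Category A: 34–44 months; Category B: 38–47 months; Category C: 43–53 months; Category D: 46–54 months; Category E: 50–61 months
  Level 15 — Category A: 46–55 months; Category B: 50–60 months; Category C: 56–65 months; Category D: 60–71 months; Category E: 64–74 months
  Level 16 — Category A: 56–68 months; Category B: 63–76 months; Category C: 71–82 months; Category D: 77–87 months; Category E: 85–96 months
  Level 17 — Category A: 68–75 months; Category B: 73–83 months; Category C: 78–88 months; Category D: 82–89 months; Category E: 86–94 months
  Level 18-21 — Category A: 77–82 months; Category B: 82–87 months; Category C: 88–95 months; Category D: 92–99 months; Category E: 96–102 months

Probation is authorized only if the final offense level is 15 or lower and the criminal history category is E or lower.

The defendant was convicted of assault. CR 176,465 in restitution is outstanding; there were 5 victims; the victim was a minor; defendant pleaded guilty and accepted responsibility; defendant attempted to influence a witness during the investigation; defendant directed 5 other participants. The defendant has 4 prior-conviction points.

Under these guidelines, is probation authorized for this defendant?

Yes

Base offense level for assault: 11.
§1 applies: 11 + 1 = 12.
§2 applies: 12 − 2 = 10.
§3 applies (level before this adjustment is 10 < 16, so +2): 10 + 2 = 12.
§4 applies: 12 + 2 = 14.
§5 applies (level before this adjustment is 14 < 16, so +1): 14 + 1 = 15.
Final offense level: 15.
Criminal history: 4 prior points → Category C (3-5).
Level 15 falls in the 15 band.
Grid: Level 15 × Category C = 56-65 months.
Probation check: level 15 ≤ 15 and category C ≤ E → eligible.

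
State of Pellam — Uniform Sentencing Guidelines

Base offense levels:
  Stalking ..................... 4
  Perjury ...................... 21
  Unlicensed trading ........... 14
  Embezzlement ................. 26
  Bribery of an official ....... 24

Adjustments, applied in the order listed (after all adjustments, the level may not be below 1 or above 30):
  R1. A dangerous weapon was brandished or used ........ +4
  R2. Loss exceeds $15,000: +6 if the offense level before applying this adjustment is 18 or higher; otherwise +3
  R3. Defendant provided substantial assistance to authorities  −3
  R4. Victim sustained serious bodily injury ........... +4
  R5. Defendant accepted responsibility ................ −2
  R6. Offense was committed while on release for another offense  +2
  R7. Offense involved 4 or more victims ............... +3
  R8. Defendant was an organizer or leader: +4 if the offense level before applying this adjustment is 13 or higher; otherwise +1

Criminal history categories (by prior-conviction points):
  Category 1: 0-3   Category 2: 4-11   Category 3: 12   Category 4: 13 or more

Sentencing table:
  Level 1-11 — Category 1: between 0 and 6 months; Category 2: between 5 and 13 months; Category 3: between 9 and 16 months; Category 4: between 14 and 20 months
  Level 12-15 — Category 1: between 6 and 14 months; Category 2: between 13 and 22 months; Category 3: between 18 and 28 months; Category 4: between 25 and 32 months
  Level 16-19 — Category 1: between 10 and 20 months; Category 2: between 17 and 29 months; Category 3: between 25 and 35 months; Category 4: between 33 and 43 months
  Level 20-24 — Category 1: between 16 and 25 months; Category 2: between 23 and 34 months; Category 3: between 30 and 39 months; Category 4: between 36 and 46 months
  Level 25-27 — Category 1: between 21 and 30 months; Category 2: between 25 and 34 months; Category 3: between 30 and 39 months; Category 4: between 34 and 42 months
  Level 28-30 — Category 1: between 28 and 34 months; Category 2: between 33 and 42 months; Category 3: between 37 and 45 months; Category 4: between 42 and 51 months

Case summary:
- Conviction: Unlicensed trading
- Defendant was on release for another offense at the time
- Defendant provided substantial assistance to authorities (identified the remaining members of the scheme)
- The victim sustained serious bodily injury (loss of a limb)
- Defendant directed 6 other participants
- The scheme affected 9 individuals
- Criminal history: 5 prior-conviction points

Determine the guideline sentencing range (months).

Base offense level for unlicensed trading: 14.
R1 does not apply.
R2 does not apply.
R3 applies: 14 − 3 = 11.
R4 applies: 11 + 4 = 15.
R6 applies: 15 + 2 = 17.
R7 applies: 17 + 3 = 20.
R8 applies (level before this adjustment is 20 ≥ 13, so +4): 20 + 4 = 24.
Final offense level: 24.
Criminal history: 5 prior points → Category 2 (4-11).
Level 24 falls in the 20-24 band.
Grid: Level 20-24 × Category 2 = 23-34 months.

23-34 months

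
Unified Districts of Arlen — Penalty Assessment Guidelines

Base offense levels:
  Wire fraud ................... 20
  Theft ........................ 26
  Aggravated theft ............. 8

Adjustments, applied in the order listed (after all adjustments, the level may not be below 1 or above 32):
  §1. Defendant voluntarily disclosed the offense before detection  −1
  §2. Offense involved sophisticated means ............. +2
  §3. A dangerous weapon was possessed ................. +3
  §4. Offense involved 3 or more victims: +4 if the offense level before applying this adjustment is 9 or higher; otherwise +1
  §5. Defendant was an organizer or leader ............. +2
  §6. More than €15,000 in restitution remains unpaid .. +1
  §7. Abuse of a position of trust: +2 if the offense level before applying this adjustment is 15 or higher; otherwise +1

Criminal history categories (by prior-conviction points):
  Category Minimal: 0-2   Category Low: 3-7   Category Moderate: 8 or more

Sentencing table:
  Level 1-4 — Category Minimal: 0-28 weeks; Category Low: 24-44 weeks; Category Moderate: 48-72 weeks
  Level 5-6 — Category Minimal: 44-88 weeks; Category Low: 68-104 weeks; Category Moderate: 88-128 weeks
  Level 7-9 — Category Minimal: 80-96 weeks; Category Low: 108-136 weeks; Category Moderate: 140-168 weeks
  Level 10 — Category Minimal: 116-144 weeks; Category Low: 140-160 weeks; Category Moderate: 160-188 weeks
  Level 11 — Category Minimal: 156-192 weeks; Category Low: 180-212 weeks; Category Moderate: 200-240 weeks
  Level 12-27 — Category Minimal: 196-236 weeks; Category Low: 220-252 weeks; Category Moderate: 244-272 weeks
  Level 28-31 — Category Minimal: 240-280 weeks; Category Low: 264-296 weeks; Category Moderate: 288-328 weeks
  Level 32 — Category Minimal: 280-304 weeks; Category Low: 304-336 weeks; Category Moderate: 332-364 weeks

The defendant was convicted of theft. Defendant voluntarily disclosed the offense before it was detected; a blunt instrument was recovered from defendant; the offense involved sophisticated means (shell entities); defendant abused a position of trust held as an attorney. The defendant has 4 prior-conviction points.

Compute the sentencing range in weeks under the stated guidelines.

Base offense level for theft: 26.
§1 applies: 26 − 1 = 25.
§2 applies: 25 + 2 = 27.
§3 applies: 27 + 3 = 30.
§5 does not apply.
§7 applies (level before this adjustment is 30 ≥ 15, so +2): 30 + 2 = 32.
Final offense level: 32.
Criminal history: 4 prior points → Category Low (3-7).
Level 32 falls in the 32 band.
Grid: Level 32 × Category Low = 304-336 weeks.

304-336 weeks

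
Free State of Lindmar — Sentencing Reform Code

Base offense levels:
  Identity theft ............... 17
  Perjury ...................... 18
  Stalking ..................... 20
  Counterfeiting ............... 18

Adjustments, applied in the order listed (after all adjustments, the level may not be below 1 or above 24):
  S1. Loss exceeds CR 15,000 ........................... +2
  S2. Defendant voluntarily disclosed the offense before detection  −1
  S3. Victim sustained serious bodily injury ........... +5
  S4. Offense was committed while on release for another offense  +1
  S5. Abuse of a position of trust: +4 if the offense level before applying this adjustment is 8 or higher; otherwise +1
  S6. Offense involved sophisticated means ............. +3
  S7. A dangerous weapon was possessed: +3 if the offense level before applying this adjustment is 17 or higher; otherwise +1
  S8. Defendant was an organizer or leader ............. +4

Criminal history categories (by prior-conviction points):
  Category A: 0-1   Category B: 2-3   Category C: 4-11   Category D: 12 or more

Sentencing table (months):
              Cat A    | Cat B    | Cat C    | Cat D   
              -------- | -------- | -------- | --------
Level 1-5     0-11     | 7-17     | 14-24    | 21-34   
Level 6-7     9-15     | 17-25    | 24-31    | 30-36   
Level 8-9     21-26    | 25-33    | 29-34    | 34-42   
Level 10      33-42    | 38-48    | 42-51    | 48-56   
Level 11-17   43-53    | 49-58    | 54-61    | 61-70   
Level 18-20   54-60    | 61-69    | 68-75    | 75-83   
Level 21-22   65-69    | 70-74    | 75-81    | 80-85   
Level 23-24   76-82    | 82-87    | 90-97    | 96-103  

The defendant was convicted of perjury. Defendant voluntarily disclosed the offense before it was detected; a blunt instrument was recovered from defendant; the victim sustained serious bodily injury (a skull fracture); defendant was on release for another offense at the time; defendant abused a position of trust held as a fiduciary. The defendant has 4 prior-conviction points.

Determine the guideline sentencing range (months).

Base offense level for perjury: 18.
S1 does not apply.
S2 applies: 18 − 1 = 17.
S3 applies: 17 + 5 = 22.
S4 applies: 22 + 1 = 23.
S5 applies (level before this adjustment is 23 ≥ 8, so +4): 23 + 4 = 27.
S6 does not apply.
S7 applies (level before this adjustment is 27 ≥ 17, so +3): 27 + 3 = 30.
Level 30 exceeds the maximum of 24; capped at 24.
Final offense level: 24.
Criminal history: 4 prior points → Category C (4-11).
Level 24 falls in the 23-24 band.
Grid: Level 23-24 × Category C = 90-97 months.

90-97 months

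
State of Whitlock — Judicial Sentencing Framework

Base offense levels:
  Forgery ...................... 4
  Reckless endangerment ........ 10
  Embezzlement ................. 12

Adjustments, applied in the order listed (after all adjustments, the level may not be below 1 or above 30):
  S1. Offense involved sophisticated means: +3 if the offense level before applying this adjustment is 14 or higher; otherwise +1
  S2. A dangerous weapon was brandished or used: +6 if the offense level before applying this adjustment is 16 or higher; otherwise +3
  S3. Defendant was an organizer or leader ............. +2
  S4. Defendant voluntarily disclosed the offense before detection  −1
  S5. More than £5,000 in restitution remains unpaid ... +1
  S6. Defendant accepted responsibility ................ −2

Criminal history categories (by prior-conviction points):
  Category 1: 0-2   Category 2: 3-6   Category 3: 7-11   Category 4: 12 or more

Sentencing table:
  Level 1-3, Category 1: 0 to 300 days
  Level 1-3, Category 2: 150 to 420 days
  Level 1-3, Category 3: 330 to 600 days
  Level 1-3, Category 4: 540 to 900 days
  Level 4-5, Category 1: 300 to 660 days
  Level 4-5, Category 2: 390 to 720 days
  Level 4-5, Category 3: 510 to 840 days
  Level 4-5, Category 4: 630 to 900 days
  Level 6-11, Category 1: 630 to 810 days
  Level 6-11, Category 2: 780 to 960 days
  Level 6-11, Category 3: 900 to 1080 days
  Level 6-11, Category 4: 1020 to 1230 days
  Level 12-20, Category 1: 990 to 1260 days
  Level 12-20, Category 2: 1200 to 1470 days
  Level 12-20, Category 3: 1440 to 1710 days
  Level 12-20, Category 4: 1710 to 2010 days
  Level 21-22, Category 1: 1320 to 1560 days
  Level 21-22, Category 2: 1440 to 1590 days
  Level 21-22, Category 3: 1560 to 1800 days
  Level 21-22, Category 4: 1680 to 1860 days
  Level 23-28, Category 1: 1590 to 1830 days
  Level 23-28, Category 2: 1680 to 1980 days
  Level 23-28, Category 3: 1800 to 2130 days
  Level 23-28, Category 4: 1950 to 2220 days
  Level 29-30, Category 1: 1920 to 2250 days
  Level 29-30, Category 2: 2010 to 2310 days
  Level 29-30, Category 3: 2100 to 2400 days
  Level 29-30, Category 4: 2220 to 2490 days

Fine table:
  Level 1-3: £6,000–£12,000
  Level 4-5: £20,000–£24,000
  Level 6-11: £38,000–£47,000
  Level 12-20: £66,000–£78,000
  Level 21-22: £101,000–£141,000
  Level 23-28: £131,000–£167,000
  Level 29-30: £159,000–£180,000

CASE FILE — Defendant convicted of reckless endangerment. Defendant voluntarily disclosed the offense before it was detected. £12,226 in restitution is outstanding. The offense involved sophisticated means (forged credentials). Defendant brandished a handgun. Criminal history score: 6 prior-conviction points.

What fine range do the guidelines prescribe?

Base offense level for reckless endangerment: 10.
S1 applies (level before this adjustment is 10 < 14, so +1): 10 + 1 = 11.
S2 applies (level before this adjustment is 11 < 16, so +3): 11 + 3 = 14.
S3 does not apply.
S4 applies: 14 − 1 = 13.
S5 applies: 13 + 1 = 14.
Final offense level: 14.
Level 14 falls in the 12-20 band.
Fine table: Level 12-20 → £66,000–£78,000.

£66,000–£78,000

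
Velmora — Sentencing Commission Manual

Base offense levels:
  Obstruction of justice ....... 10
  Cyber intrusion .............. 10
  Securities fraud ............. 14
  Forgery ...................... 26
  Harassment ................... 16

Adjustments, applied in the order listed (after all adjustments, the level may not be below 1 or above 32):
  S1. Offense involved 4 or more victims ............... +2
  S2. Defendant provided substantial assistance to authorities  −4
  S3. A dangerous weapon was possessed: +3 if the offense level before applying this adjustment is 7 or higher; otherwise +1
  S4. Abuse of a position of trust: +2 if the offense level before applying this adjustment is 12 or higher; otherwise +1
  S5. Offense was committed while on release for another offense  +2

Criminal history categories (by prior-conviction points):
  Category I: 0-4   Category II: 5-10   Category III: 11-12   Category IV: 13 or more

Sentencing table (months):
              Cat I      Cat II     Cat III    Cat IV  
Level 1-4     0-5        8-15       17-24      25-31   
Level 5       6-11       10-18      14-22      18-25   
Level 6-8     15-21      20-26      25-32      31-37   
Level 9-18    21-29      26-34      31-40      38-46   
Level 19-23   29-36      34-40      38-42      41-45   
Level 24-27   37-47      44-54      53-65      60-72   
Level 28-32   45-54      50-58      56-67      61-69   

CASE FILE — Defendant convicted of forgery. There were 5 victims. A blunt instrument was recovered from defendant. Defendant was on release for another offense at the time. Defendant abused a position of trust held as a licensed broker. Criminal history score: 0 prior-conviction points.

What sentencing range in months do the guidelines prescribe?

45-54 months

Base offense level for forgery: 26.
S1 applies: 26 + 2 = 28.
S3 applies (level before this adjustment is 28 ≥ 7, so +3): 28 + 3 = 31.
S4 applies (level before this adjustment is 31 ≥ 12, so +2): 31 + 2 = 33.
S5 applies: 33 + 2 = 35.
Level 35 exceeds the maximum of 32; capped at 32.
Final offense level: 32.
Criminal history: 0 prior points → Category I (0-4).
Level 32 falls in the 28-32 band.
Grid: Level 28-32 × Category I = 45-54 months.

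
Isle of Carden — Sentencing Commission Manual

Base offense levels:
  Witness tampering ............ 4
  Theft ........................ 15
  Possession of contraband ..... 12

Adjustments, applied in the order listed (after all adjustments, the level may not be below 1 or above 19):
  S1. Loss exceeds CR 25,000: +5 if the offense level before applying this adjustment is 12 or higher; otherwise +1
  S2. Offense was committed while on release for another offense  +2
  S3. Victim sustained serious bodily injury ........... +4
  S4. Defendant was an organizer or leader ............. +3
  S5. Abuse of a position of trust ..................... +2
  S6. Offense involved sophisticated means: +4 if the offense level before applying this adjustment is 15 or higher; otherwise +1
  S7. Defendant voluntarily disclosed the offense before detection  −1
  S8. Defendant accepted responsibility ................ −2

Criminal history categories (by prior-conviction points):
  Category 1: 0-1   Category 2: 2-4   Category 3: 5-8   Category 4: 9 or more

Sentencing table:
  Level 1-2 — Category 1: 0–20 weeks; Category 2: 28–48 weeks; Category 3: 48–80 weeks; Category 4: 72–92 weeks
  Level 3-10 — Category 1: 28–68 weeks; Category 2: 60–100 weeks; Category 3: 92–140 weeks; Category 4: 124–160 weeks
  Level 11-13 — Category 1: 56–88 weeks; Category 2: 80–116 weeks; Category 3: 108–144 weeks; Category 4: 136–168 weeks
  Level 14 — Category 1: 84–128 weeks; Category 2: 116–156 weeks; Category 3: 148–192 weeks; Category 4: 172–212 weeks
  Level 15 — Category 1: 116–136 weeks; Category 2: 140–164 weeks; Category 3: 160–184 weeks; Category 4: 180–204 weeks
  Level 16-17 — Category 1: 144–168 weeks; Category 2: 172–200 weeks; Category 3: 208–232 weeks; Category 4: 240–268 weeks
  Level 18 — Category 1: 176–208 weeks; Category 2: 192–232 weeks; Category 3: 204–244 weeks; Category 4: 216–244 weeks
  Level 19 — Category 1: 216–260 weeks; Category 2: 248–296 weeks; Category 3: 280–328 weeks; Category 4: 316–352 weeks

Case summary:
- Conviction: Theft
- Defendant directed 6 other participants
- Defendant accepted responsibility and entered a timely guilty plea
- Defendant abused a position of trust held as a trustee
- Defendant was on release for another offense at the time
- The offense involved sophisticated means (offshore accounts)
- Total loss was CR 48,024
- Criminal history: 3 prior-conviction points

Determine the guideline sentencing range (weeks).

Base offense level for theft: 15.
S1 applies (level before this adjustment is 15 ≥ 12, so +5): 15 + 5 = 20.
S2 applies: 20 + 2 = 22.
S3 does not apply.
S4 applies: 22 + 3 = 25.
S5 applies: 25 + 2 = 27.
S6 applies (level before this adjustment is 27 ≥ 15, so +4): 27 + 4 = 31.
S8 applies: 31 − 2 = 29.
Level 29 exceeds the maximum of 19; capped at 19.
Final offense level: 19.
Criminal history: 3 prior points → Category 2 (2-4).
Level 19 falls in the 19 band.
Grid: Level 19 × Category 2 = 248-296 weeks.

248-296 weeks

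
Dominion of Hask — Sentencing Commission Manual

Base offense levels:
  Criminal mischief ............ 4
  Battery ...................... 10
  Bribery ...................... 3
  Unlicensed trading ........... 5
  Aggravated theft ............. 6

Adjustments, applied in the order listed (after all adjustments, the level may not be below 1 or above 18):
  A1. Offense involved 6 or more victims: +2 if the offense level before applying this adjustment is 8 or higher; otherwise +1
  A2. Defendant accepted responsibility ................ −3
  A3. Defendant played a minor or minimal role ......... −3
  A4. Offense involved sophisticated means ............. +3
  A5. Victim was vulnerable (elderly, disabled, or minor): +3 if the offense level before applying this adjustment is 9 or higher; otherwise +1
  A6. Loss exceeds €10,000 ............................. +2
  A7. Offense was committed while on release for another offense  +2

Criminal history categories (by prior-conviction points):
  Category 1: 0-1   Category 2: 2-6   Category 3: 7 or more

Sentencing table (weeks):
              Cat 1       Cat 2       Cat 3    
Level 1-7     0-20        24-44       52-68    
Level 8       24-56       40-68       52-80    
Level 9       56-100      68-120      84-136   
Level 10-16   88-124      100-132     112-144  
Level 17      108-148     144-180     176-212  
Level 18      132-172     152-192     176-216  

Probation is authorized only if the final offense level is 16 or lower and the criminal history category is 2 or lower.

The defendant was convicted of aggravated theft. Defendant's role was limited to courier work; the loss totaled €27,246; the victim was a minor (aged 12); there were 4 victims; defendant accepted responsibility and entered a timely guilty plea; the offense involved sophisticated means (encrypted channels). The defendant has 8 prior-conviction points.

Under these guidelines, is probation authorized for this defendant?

Base offense level for aggravated theft: 6.
A2 applies: 6 − 3 = 3.
A3 applies: 3 − 3 = 0.
A4 applies: 0 + 3 = 3.
A5 applies (level before this adjustment is 3 < 9, so +1): 3 + 1 = 4.
A6 applies: 4 + 2 = 6.
A7 does not apply.
Final offense level: 6.
Criminal history: 8 prior points → Category 3 (7+).
Level 6 falls in the 1-7 band.
Grid: Level 1-7 × Category 3 = 52-68 weeks.
Probation check: level 6 ≤ 16 and category 3 > 2 → not eligible.

No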